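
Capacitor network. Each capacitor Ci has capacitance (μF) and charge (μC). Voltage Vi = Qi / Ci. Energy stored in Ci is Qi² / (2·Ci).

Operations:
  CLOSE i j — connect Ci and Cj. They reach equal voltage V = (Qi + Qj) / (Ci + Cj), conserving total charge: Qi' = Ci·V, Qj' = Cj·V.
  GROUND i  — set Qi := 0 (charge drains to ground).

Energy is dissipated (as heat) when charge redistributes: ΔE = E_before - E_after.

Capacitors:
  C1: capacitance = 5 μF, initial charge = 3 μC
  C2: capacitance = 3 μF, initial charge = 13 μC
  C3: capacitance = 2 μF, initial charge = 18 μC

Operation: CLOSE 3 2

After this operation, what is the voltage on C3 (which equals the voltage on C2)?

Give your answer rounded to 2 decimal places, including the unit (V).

Initial: C1(5μF, Q=3μC, V=0.60V), C2(3μF, Q=13μC, V=4.33V), C3(2μF, Q=18μC, V=9.00V)
Op 1: CLOSE 3-2: Q_total=31.00, C_total=5.00, V=6.20; Q3=12.40, Q2=18.60; dissipated=13.067

Answer: 6.20 V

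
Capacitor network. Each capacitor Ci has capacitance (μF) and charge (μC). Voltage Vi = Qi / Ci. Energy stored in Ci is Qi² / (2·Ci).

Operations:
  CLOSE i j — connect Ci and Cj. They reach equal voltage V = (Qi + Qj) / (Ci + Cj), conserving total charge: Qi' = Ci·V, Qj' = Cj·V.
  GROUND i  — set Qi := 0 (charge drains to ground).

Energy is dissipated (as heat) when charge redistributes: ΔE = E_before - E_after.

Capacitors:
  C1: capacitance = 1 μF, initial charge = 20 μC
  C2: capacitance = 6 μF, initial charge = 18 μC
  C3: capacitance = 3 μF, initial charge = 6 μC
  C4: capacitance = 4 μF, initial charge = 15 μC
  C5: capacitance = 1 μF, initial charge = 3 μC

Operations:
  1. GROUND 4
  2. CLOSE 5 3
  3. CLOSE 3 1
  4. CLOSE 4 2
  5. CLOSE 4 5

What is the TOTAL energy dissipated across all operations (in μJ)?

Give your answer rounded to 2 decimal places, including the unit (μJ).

Answer: 157.53 μJ

Derivation:
Initial: C1(1μF, Q=20μC, V=20.00V), C2(6μF, Q=18μC, V=3.00V), C3(3μF, Q=6μC, V=2.00V), C4(4μF, Q=15μC, V=3.75V), C5(1μF, Q=3μC, V=3.00V)
Op 1: GROUND 4: Q4=0; energy lost=28.125
Op 2: CLOSE 5-3: Q_total=9.00, C_total=4.00, V=2.25; Q5=2.25, Q3=6.75; dissipated=0.375
Op 3: CLOSE 3-1: Q_total=26.75, C_total=4.00, V=6.69; Q3=20.06, Q1=6.69; dissipated=118.148
Op 4: CLOSE 4-2: Q_total=18.00, C_total=10.00, V=1.80; Q4=7.20, Q2=10.80; dissipated=10.800
Op 5: CLOSE 4-5: Q_total=9.45, C_total=5.00, V=1.89; Q4=7.56, Q5=1.89; dissipated=0.081
Total dissipated: 157.529 μJ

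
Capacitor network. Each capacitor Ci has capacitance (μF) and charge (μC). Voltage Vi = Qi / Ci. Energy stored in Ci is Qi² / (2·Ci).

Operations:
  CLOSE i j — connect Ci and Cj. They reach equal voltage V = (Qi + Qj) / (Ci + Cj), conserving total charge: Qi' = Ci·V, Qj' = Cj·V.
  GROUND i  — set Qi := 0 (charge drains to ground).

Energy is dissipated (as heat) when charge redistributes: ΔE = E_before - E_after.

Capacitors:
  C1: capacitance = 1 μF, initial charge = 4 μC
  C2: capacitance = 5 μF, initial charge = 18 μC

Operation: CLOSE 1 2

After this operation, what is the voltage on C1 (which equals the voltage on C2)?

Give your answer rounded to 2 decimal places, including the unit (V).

Initial: C1(1μF, Q=4μC, V=4.00V), C2(5μF, Q=18μC, V=3.60V)
Op 1: CLOSE 1-2: Q_total=22.00, C_total=6.00, V=3.67; Q1=3.67, Q2=18.33; dissipated=0.067

Answer: 3.67 V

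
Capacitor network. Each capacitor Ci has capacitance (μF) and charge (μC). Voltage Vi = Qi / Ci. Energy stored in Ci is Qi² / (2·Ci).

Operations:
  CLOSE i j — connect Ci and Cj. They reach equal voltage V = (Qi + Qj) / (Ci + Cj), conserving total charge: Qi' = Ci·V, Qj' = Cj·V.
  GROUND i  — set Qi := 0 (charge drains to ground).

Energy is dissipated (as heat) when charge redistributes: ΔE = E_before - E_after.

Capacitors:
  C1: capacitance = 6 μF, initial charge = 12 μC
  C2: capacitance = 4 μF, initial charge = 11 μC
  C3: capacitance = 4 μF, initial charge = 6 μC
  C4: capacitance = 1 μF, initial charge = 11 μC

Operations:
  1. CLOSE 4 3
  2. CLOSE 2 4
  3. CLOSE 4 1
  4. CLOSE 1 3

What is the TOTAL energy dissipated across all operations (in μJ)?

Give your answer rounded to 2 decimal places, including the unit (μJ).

Answer: 38.55 μJ

Derivation:
Initial: C1(6μF, Q=12μC, V=2.00V), C2(4μF, Q=11μC, V=2.75V), C3(4μF, Q=6μC, V=1.50V), C4(1μF, Q=11μC, V=11.00V)
Op 1: CLOSE 4-3: Q_total=17.00, C_total=5.00, V=3.40; Q4=3.40, Q3=13.60; dissipated=36.100
Op 2: CLOSE 2-4: Q_total=14.40, C_total=5.00, V=2.88; Q2=11.52, Q4=2.88; dissipated=0.169
Op 3: CLOSE 4-1: Q_total=14.88, C_total=7.00, V=2.13; Q4=2.13, Q1=12.75; dissipated=0.332
Op 4: CLOSE 1-3: Q_total=26.35, C_total=10.00, V=2.64; Q1=15.81, Q3=10.54; dissipated=1.949
Total dissipated: 38.549 μJ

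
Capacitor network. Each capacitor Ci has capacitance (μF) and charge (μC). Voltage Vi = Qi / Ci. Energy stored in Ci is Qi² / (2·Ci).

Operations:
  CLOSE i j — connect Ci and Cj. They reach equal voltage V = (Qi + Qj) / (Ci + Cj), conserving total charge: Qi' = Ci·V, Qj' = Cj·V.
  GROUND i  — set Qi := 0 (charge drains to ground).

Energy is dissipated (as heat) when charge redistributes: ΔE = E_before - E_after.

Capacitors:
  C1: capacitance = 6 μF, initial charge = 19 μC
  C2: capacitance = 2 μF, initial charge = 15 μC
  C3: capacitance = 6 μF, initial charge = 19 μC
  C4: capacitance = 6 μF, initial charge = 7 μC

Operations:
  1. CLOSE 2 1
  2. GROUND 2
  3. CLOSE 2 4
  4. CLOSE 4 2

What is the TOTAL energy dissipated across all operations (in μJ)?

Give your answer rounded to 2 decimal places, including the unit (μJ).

Initial: C1(6μF, Q=19μC, V=3.17V), C2(2μF, Q=15μC, V=7.50V), C3(6μF, Q=19μC, V=3.17V), C4(6μF, Q=7μC, V=1.17V)
Op 1: CLOSE 2-1: Q_total=34.00, C_total=8.00, V=4.25; Q2=8.50, Q1=25.50; dissipated=14.083
Op 2: GROUND 2: Q2=0; energy lost=18.062
Op 3: CLOSE 2-4: Q_total=7.00, C_total=8.00, V=0.88; Q2=1.75, Q4=5.25; dissipated=1.021
Op 4: CLOSE 4-2: Q_total=7.00, C_total=8.00, V=0.88; Q4=5.25, Q2=1.75; dissipated=0.000
Total dissipated: 33.167 μJ

Answer: 33.17 μJ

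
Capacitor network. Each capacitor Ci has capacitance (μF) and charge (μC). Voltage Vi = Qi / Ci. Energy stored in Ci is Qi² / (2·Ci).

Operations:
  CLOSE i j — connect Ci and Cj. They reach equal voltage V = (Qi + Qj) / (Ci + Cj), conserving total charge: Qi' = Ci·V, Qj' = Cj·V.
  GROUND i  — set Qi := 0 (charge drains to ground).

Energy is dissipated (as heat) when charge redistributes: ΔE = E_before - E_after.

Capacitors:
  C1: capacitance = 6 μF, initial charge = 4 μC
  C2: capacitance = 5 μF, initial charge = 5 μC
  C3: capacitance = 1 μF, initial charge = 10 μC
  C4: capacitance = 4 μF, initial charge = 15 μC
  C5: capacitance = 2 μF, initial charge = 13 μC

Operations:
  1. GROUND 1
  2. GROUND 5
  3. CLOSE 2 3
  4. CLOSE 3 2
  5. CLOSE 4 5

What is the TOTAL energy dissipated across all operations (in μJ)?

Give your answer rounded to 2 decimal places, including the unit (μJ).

Initial: C1(6μF, Q=4μC, V=0.67V), C2(5μF, Q=5μC, V=1.00V), C3(1μF, Q=10μC, V=10.00V), C4(4μF, Q=15μC, V=3.75V), C5(2μF, Q=13μC, V=6.50V)
Op 1: GROUND 1: Q1=0; energy lost=1.333
Op 2: GROUND 5: Q5=0; energy lost=42.250
Op 3: CLOSE 2-3: Q_total=15.00, C_total=6.00, V=2.50; Q2=12.50, Q3=2.50; dissipated=33.750
Op 4: CLOSE 3-2: Q_total=15.00, C_total=6.00, V=2.50; Q3=2.50, Q2=12.50; dissipated=0.000
Op 5: CLOSE 4-5: Q_total=15.00, C_total=6.00, V=2.50; Q4=10.00, Q5=5.00; dissipated=9.375
Total dissipated: 86.708 μJ

Answer: 86.71 μJ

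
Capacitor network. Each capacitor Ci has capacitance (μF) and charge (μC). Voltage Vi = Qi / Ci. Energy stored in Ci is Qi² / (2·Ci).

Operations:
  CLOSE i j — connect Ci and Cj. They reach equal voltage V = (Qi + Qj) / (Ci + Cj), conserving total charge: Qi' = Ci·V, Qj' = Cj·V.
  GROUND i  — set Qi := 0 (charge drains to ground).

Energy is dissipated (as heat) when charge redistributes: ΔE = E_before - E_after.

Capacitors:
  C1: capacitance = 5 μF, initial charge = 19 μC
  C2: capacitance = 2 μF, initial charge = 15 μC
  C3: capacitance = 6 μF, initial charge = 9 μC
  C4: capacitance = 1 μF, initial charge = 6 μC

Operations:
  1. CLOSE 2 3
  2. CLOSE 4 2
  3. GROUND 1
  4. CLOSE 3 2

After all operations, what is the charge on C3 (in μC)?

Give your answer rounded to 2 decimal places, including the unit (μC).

Answer: 19.50 μC

Derivation:
Initial: C1(5μF, Q=19μC, V=3.80V), C2(2μF, Q=15μC, V=7.50V), C3(6μF, Q=9μC, V=1.50V), C4(1μF, Q=6μC, V=6.00V)
Op 1: CLOSE 2-3: Q_total=24.00, C_total=8.00, V=3.00; Q2=6.00, Q3=18.00; dissipated=27.000
Op 2: CLOSE 4-2: Q_total=12.00, C_total=3.00, V=4.00; Q4=4.00, Q2=8.00; dissipated=3.000
Op 3: GROUND 1: Q1=0; energy lost=36.100
Op 4: CLOSE 3-2: Q_total=26.00, C_total=8.00, V=3.25; Q3=19.50, Q2=6.50; dissipated=0.750
Final charges: Q1=0.00, Q2=6.50, Q3=19.50, Q4=4.00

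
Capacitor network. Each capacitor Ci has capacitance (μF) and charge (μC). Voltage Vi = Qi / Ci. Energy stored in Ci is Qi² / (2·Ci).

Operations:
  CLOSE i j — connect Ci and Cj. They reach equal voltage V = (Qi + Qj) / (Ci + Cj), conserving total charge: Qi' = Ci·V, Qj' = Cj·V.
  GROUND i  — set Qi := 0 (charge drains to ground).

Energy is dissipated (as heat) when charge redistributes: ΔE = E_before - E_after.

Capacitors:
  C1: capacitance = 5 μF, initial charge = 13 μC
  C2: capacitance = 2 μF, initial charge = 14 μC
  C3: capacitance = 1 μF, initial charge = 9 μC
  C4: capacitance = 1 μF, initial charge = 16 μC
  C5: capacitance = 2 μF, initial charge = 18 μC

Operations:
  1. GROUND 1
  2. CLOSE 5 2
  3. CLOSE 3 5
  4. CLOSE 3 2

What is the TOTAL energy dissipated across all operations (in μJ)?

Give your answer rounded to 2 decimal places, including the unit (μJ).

Initial: C1(5μF, Q=13μC, V=2.60V), C2(2μF, Q=14μC, V=7.00V), C3(1μF, Q=9μC, V=9.00V), C4(1μF, Q=16μC, V=16.00V), C5(2μF, Q=18μC, V=9.00V)
Op 1: GROUND 1: Q1=0; energy lost=16.900
Op 2: CLOSE 5-2: Q_total=32.00, C_total=4.00, V=8.00; Q5=16.00, Q2=16.00; dissipated=2.000
Op 3: CLOSE 3-5: Q_total=25.00, C_total=3.00, V=8.33; Q3=8.33, Q5=16.67; dissipated=0.333
Op 4: CLOSE 3-2: Q_total=24.33, C_total=3.00, V=8.11; Q3=8.11, Q2=16.22; dissipated=0.037
Total dissipated: 19.270 μJ

Answer: 19.27 μJ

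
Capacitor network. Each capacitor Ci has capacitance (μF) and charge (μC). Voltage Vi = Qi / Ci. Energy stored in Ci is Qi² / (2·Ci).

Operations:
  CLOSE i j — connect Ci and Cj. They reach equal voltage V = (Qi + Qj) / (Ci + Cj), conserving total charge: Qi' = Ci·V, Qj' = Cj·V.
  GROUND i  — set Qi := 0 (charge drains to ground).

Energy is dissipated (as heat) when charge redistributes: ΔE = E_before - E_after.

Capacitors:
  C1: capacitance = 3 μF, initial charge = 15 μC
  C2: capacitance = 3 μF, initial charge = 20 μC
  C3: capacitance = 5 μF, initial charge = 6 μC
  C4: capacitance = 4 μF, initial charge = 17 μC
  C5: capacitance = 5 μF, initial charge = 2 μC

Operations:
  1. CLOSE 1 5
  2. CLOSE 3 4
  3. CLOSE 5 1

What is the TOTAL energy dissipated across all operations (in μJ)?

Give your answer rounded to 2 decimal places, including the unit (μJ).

Initial: C1(3μF, Q=15μC, V=5.00V), C2(3μF, Q=20μC, V=6.67V), C3(5μF, Q=6μC, V=1.20V), C4(4μF, Q=17μC, V=4.25V), C5(5μF, Q=2μC, V=0.40V)
Op 1: CLOSE 1-5: Q_total=17.00, C_total=8.00, V=2.12; Q1=6.38, Q5=10.62; dissipated=19.837
Op 2: CLOSE 3-4: Q_total=23.00, C_total=9.00, V=2.56; Q3=12.78, Q4=10.22; dissipated=10.336
Op 3: CLOSE 5-1: Q_total=17.00, C_total=8.00, V=2.12; Q5=10.62, Q1=6.38; dissipated=0.000
Total dissipated: 30.174 μJ

Answer: 30.17 μJ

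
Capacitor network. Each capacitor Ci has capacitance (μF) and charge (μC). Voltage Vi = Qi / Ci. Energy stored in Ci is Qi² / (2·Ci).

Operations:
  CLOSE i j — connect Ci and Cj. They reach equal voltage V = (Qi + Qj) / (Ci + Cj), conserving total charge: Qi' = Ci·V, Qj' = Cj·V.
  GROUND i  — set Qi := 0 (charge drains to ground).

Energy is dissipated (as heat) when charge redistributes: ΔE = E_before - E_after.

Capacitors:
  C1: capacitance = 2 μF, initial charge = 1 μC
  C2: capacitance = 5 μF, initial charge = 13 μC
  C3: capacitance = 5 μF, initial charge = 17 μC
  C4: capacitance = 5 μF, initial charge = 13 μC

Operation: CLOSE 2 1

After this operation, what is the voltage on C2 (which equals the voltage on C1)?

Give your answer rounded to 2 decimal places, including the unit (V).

Initial: C1(2μF, Q=1μC, V=0.50V), C2(5μF, Q=13μC, V=2.60V), C3(5μF, Q=17μC, V=3.40V), C4(5μF, Q=13μC, V=2.60V)
Op 1: CLOSE 2-1: Q_total=14.00, C_total=7.00, V=2.00; Q2=10.00, Q1=4.00; dissipated=3.150

Answer: 2.00 V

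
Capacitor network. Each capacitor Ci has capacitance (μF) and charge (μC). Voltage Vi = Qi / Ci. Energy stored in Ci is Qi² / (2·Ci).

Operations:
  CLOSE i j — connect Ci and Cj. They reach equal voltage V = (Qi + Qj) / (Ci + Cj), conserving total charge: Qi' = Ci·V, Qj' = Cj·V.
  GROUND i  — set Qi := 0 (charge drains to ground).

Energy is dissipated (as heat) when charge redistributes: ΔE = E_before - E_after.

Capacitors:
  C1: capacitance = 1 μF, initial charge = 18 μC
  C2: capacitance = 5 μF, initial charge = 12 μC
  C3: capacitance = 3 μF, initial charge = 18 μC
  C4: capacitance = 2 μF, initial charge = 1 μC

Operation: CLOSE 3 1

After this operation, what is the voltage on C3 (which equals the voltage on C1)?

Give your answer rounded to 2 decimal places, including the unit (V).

Answer: 9.00 V

Derivation:
Initial: C1(1μF, Q=18μC, V=18.00V), C2(5μF, Q=12μC, V=2.40V), C3(3μF, Q=18μC, V=6.00V), C4(2μF, Q=1μC, V=0.50V)
Op 1: CLOSE 3-1: Q_total=36.00, C_total=4.00, V=9.00; Q3=27.00, Q1=9.00; dissipated=54.000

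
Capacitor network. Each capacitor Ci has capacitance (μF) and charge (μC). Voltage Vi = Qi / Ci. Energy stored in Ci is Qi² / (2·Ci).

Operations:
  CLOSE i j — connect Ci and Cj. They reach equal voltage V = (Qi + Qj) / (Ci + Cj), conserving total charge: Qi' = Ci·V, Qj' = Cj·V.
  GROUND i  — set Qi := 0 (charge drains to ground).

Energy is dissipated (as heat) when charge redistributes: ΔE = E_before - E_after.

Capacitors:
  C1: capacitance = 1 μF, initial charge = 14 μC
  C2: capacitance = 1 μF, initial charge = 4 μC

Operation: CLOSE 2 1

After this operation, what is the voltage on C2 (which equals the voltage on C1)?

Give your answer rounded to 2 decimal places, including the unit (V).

Initial: C1(1μF, Q=14μC, V=14.00V), C2(1μF, Q=4μC, V=4.00V)
Op 1: CLOSE 2-1: Q_total=18.00, C_total=2.00, V=9.00; Q2=9.00, Q1=9.00; dissipated=25.000

Answer: 9.00 V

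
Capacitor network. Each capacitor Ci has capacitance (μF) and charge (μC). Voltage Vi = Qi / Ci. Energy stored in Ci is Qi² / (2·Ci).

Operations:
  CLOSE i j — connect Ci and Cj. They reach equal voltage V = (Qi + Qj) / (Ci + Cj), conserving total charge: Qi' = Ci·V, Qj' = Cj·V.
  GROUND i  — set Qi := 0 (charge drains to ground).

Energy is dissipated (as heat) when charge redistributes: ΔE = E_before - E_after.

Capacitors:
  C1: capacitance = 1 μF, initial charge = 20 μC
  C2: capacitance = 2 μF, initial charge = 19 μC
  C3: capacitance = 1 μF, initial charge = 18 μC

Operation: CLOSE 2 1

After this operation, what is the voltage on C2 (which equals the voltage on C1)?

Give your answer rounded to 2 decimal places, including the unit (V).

Initial: C1(1μF, Q=20μC, V=20.00V), C2(2μF, Q=19μC, V=9.50V), C3(1μF, Q=18μC, V=18.00V)
Op 1: CLOSE 2-1: Q_total=39.00, C_total=3.00, V=13.00; Q2=26.00, Q1=13.00; dissipated=36.750

Answer: 13.00 V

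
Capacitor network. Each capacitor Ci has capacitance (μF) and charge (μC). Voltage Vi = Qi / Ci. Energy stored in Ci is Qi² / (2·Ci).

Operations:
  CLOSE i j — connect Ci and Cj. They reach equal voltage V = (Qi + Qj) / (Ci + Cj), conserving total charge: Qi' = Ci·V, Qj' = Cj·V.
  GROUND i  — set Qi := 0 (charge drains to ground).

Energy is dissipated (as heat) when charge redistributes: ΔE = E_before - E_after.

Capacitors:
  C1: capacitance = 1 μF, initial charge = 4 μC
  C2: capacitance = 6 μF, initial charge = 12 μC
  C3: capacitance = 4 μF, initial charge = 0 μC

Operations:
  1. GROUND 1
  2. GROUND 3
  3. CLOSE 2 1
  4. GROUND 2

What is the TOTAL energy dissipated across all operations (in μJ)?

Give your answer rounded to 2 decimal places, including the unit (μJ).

Answer: 18.53 μJ

Derivation:
Initial: C1(1μF, Q=4μC, V=4.00V), C2(6μF, Q=12μC, V=2.00V), C3(4μF, Q=0μC, V=0.00V)
Op 1: GROUND 1: Q1=0; energy lost=8.000
Op 2: GROUND 3: Q3=0; energy lost=0.000
Op 3: CLOSE 2-1: Q_total=12.00, C_total=7.00, V=1.71; Q2=10.29, Q1=1.71; dissipated=1.714
Op 4: GROUND 2: Q2=0; energy lost=8.816
Total dissipated: 18.531 μJ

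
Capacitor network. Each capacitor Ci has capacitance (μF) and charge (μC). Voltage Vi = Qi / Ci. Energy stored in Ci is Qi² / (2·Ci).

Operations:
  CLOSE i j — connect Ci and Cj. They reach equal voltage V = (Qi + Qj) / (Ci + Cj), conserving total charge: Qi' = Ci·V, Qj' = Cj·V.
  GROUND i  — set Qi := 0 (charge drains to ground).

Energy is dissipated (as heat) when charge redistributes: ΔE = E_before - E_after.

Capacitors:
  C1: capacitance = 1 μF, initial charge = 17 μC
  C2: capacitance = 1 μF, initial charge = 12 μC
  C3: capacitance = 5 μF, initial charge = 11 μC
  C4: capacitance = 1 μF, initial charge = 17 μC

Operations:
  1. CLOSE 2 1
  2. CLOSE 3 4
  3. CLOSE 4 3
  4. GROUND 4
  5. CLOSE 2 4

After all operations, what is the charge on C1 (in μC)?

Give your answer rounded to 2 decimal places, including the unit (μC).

Answer: 14.50 μC

Derivation:
Initial: C1(1μF, Q=17μC, V=17.00V), C2(1μF, Q=12μC, V=12.00V), C3(5μF, Q=11μC, V=2.20V), C4(1μF, Q=17μC, V=17.00V)
Op 1: CLOSE 2-1: Q_total=29.00, C_total=2.00, V=14.50; Q2=14.50, Q1=14.50; dissipated=6.250
Op 2: CLOSE 3-4: Q_total=28.00, C_total=6.00, V=4.67; Q3=23.33, Q4=4.67; dissipated=91.267
Op 3: CLOSE 4-3: Q_total=28.00, C_total=6.00, V=4.67; Q4=4.67, Q3=23.33; dissipated=0.000
Op 4: GROUND 4: Q4=0; energy lost=10.889
Op 5: CLOSE 2-4: Q_total=14.50, C_total=2.00, V=7.25; Q2=7.25, Q4=7.25; dissipated=52.562
Final charges: Q1=14.50, Q2=7.25, Q3=23.33, Q4=7.25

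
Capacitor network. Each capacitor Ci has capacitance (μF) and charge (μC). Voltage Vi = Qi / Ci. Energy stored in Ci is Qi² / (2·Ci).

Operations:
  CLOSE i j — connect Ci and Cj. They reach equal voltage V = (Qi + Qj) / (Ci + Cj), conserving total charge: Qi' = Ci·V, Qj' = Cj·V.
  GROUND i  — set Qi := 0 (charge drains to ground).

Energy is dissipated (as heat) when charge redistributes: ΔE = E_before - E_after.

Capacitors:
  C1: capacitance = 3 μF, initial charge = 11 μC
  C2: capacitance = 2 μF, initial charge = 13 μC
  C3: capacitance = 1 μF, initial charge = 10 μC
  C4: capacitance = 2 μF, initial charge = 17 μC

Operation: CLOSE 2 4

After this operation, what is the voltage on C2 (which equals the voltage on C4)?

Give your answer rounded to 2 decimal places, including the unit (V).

Answer: 7.50 V

Derivation:
Initial: C1(3μF, Q=11μC, V=3.67V), C2(2μF, Q=13μC, V=6.50V), C3(1μF, Q=10μC, V=10.00V), C4(2μF, Q=17μC, V=8.50V)
Op 1: CLOSE 2-4: Q_total=30.00, C_total=4.00, V=7.50; Q2=15.00, Q4=15.00; dissipated=2.000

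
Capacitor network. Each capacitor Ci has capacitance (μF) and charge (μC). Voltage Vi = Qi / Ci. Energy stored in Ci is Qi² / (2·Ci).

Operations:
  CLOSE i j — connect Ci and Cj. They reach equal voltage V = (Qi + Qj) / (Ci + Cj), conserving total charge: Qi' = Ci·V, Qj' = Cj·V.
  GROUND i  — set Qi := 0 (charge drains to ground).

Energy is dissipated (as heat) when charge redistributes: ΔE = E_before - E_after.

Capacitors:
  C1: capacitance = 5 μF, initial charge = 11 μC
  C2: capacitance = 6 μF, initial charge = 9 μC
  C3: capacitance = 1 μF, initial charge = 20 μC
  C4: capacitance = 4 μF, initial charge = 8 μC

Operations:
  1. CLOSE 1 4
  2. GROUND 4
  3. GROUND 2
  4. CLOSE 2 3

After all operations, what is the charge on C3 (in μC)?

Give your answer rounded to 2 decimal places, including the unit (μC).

Answer: 2.86 μC

Derivation:
Initial: C1(5μF, Q=11μC, V=2.20V), C2(6μF, Q=9μC, V=1.50V), C3(1μF, Q=20μC, V=20.00V), C4(4μF, Q=8μC, V=2.00V)
Op 1: CLOSE 1-4: Q_total=19.00, C_total=9.00, V=2.11; Q1=10.56, Q4=8.44; dissipated=0.044
Op 2: GROUND 4: Q4=0; energy lost=8.914
Op 3: GROUND 2: Q2=0; energy lost=6.750
Op 4: CLOSE 2-3: Q_total=20.00, C_total=7.00, V=2.86; Q2=17.14, Q3=2.86; dissipated=171.429
Final charges: Q1=10.56, Q2=17.14, Q3=2.86, Q4=0.00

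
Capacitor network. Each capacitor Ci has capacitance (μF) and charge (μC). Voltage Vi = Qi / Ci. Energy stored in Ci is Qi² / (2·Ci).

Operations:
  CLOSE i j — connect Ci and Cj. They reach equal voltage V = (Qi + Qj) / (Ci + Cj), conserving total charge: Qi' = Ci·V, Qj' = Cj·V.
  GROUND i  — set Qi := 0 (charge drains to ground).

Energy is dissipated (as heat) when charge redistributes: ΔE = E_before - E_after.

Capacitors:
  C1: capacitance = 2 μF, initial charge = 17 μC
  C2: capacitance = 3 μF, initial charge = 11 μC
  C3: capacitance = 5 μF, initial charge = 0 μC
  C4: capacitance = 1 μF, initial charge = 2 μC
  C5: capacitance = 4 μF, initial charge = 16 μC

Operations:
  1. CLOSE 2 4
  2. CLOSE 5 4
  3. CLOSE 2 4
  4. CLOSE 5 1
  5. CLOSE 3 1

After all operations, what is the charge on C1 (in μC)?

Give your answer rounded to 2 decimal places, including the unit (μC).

Initial: C1(2μF, Q=17μC, V=8.50V), C2(3μF, Q=11μC, V=3.67V), C3(5μF, Q=0μC, V=0.00V), C4(1μF, Q=2μC, V=2.00V), C5(4μF, Q=16μC, V=4.00V)
Op 1: CLOSE 2-4: Q_total=13.00, C_total=4.00, V=3.25; Q2=9.75, Q4=3.25; dissipated=1.042
Op 2: CLOSE 5-4: Q_total=19.25, C_total=5.00, V=3.85; Q5=15.40, Q4=3.85; dissipated=0.225
Op 3: CLOSE 2-4: Q_total=13.60, C_total=4.00, V=3.40; Q2=10.20, Q4=3.40; dissipated=0.135
Op 4: CLOSE 5-1: Q_total=32.40, C_total=6.00, V=5.40; Q5=21.60, Q1=10.80; dissipated=14.415
Op 5: CLOSE 3-1: Q_total=10.80, C_total=7.00, V=1.54; Q3=7.71, Q1=3.09; dissipated=20.829
Final charges: Q1=3.09, Q2=10.20, Q3=7.71, Q4=3.40, Q5=21.60

Answer: 3.09 μC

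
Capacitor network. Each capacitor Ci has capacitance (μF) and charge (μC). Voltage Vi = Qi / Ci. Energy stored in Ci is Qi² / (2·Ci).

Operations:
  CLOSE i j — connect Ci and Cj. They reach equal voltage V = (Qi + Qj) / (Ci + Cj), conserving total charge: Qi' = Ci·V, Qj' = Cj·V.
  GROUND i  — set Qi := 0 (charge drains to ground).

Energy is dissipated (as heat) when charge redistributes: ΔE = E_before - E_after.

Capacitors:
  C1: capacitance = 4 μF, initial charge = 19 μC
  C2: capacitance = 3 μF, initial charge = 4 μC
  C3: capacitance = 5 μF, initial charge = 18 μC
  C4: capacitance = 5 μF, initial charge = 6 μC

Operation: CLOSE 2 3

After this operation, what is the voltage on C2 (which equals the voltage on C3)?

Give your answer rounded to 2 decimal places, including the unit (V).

Answer: 2.75 V

Derivation:
Initial: C1(4μF, Q=19μC, V=4.75V), C2(3μF, Q=4μC, V=1.33V), C3(5μF, Q=18μC, V=3.60V), C4(5μF, Q=6μC, V=1.20V)
Op 1: CLOSE 2-3: Q_total=22.00, C_total=8.00, V=2.75; Q2=8.25, Q3=13.75; dissipated=4.817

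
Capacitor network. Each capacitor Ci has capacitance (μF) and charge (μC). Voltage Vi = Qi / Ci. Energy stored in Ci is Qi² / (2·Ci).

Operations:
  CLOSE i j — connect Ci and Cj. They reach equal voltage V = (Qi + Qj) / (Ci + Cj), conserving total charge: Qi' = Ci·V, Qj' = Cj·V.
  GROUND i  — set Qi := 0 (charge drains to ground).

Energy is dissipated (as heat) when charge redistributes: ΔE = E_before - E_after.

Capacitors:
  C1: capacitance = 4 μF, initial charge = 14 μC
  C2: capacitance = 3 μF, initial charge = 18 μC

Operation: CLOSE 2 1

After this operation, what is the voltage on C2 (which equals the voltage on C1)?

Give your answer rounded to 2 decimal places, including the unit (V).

Initial: C1(4μF, Q=14μC, V=3.50V), C2(3μF, Q=18μC, V=6.00V)
Op 1: CLOSE 2-1: Q_total=32.00, C_total=7.00, V=4.57; Q2=13.71, Q1=18.29; dissipated=5.357

Answer: 4.57 V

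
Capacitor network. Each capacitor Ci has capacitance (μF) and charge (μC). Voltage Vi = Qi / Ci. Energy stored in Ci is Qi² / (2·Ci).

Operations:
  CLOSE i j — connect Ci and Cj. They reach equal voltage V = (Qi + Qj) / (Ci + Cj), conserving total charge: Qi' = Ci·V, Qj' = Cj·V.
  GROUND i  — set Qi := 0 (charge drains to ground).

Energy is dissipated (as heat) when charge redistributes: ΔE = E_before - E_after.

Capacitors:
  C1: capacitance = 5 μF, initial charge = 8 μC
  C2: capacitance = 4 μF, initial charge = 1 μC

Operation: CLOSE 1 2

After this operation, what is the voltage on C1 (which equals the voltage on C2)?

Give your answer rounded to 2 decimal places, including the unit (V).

Answer: 1.00 V

Derivation:
Initial: C1(5μF, Q=8μC, V=1.60V), C2(4μF, Q=1μC, V=0.25V)
Op 1: CLOSE 1-2: Q_total=9.00, C_total=9.00, V=1.00; Q1=5.00, Q2=4.00; dissipated=2.025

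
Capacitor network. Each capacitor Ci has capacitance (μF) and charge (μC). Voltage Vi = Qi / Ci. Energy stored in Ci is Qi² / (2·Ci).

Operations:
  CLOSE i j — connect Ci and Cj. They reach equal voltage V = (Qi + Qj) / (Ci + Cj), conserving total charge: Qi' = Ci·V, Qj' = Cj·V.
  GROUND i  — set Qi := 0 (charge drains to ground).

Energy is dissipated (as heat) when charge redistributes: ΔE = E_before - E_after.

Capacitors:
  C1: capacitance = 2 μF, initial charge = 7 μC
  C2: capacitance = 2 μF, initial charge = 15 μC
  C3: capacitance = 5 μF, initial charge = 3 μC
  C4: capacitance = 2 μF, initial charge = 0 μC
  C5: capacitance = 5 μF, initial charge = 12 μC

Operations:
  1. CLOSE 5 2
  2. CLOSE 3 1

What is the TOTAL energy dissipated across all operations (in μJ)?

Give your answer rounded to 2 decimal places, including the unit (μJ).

Answer: 24.59 μJ

Derivation:
Initial: C1(2μF, Q=7μC, V=3.50V), C2(2μF, Q=15μC, V=7.50V), C3(5μF, Q=3μC, V=0.60V), C4(2μF, Q=0μC, V=0.00V), C5(5μF, Q=12μC, V=2.40V)
Op 1: CLOSE 5-2: Q_total=27.00, C_total=7.00, V=3.86; Q5=19.29, Q2=7.71; dissipated=18.579
Op 2: CLOSE 3-1: Q_total=10.00, C_total=7.00, V=1.43; Q3=7.14, Q1=2.86; dissipated=6.007
Total dissipated: 24.586 μJ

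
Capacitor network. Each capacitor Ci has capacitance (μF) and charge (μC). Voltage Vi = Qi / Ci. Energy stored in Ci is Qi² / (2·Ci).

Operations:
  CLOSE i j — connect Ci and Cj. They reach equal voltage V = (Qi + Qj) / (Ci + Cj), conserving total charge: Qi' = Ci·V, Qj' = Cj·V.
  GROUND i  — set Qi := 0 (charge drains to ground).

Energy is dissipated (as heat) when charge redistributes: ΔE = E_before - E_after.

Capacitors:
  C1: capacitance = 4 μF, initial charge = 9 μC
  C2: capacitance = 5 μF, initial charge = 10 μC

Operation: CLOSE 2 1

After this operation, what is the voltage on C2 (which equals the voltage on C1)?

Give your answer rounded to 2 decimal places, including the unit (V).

Initial: C1(4μF, Q=9μC, V=2.25V), C2(5μF, Q=10μC, V=2.00V)
Op 1: CLOSE 2-1: Q_total=19.00, C_total=9.00, V=2.11; Q2=10.56, Q1=8.44; dissipated=0.069

Answer: 2.11 V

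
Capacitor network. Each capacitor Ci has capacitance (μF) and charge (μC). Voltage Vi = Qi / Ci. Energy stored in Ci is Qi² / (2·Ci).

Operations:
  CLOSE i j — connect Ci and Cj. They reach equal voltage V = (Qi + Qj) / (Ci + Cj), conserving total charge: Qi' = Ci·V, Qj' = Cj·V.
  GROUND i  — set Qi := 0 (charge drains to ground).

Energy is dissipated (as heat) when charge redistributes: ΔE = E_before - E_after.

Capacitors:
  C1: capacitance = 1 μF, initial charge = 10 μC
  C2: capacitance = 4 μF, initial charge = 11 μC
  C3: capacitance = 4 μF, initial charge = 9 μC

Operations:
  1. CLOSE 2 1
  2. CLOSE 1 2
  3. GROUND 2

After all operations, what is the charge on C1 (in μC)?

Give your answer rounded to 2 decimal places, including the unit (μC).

Answer: 4.20 μC

Derivation:
Initial: C1(1μF, Q=10μC, V=10.00V), C2(4μF, Q=11μC, V=2.75V), C3(4μF, Q=9μC, V=2.25V)
Op 1: CLOSE 2-1: Q_total=21.00, C_total=5.00, V=4.20; Q2=16.80, Q1=4.20; dissipated=21.025
Op 2: CLOSE 1-2: Q_total=21.00, C_total=5.00, V=4.20; Q1=4.20, Q2=16.80; dissipated=0.000
Op 3: GROUND 2: Q2=0; energy lost=35.280
Final charges: Q1=4.20, Q2=0.00, Q3=9.00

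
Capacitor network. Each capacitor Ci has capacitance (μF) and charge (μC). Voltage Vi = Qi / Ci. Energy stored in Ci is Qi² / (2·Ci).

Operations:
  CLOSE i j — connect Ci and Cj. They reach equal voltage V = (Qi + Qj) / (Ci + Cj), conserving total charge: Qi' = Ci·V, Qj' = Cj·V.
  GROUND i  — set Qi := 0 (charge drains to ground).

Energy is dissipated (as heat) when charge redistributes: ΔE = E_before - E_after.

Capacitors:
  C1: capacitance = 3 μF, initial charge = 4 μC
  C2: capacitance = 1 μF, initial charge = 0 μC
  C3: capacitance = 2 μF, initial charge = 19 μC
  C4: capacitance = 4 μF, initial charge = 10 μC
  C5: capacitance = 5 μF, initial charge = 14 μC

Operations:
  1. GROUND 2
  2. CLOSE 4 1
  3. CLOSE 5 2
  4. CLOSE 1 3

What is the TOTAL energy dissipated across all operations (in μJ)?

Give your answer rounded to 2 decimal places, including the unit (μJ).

Initial: C1(3μF, Q=4μC, V=1.33V), C2(1μF, Q=0μC, V=0.00V), C3(2μF, Q=19μC, V=9.50V), C4(4μF, Q=10μC, V=2.50V), C5(5μF, Q=14μC, V=2.80V)
Op 1: GROUND 2: Q2=0; energy lost=0.000
Op 2: CLOSE 4-1: Q_total=14.00, C_total=7.00, V=2.00; Q4=8.00, Q1=6.00; dissipated=1.167
Op 3: CLOSE 5-2: Q_total=14.00, C_total=6.00, V=2.33; Q5=11.67, Q2=2.33; dissipated=3.267
Op 4: CLOSE 1-3: Q_total=25.00, C_total=5.00, V=5.00; Q1=15.00, Q3=10.00; dissipated=33.750
Total dissipated: 38.183 μJ

Answer: 38.18 μJ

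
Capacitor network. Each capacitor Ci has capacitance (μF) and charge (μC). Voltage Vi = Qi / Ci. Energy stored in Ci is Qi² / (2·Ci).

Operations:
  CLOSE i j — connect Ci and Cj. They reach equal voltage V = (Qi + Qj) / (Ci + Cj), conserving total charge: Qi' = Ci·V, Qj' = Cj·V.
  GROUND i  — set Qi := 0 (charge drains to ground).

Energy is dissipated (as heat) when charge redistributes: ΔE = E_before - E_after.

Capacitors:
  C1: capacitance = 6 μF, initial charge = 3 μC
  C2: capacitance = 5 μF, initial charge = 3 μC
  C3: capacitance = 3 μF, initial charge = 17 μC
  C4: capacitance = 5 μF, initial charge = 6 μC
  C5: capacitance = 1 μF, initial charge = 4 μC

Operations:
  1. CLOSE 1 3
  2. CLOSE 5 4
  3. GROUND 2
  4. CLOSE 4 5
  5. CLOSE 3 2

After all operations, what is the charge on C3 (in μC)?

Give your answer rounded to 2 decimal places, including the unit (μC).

Initial: C1(6μF, Q=3μC, V=0.50V), C2(5μF, Q=3μC, V=0.60V), C3(3μF, Q=17μC, V=5.67V), C4(5μF, Q=6μC, V=1.20V), C5(1μF, Q=4μC, V=4.00V)
Op 1: CLOSE 1-3: Q_total=20.00, C_total=9.00, V=2.22; Q1=13.33, Q3=6.67; dissipated=26.694
Op 2: CLOSE 5-4: Q_total=10.00, C_total=6.00, V=1.67; Q5=1.67, Q4=8.33; dissipated=3.267
Op 3: GROUND 2: Q2=0; energy lost=0.900
Op 4: CLOSE 4-5: Q_total=10.00, C_total=6.00, V=1.67; Q4=8.33, Q5=1.67; dissipated=0.000
Op 5: CLOSE 3-2: Q_total=6.67, C_total=8.00, V=0.83; Q3=2.50, Q2=4.17; dissipated=4.630
Final charges: Q1=13.33, Q2=4.17, Q3=2.50, Q4=8.33, Q5=1.67

Answer: 2.50 μC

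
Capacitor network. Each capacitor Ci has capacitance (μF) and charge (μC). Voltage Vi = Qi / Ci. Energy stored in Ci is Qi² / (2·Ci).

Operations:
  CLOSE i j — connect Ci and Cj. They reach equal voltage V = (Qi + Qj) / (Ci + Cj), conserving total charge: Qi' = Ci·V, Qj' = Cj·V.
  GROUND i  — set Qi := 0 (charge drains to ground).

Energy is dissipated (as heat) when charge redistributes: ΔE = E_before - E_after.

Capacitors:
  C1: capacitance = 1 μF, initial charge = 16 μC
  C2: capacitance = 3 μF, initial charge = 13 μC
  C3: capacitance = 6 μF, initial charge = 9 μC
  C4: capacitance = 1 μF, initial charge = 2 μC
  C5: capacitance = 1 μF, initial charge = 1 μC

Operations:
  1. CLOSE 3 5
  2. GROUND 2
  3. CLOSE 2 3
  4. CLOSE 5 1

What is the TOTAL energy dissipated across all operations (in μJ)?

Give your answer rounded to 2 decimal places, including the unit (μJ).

Initial: C1(1μF, Q=16μC, V=16.00V), C2(3μF, Q=13μC, V=4.33V), C3(6μF, Q=9μC, V=1.50V), C4(1μF, Q=2μC, V=2.00V), C5(1μF, Q=1μC, V=1.00V)
Op 1: CLOSE 3-5: Q_total=10.00, C_total=7.00, V=1.43; Q3=8.57, Q5=1.43; dissipated=0.107
Op 2: GROUND 2: Q2=0; energy lost=28.167
Op 3: CLOSE 2-3: Q_total=8.57, C_total=9.00, V=0.95; Q2=2.86, Q3=5.71; dissipated=2.041
Op 4: CLOSE 5-1: Q_total=17.43, C_total=2.00, V=8.71; Q5=8.71, Q1=8.71; dissipated=53.082
Total dissipated: 83.396 μJ

Answer: 83.40 μJ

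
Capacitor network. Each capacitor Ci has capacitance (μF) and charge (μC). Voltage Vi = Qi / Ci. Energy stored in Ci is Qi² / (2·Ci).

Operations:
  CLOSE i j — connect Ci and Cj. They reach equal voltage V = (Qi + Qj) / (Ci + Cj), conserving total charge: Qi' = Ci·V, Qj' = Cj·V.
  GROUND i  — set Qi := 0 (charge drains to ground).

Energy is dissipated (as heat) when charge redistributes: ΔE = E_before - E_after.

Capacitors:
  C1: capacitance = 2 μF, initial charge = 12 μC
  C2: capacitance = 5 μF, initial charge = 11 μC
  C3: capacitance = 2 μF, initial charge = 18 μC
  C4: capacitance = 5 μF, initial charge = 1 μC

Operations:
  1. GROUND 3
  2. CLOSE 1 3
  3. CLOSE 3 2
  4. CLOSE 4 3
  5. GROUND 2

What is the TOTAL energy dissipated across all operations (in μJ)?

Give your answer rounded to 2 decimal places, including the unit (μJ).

Initial: C1(2μF, Q=12μC, V=6.00V), C2(5μF, Q=11μC, V=2.20V), C3(2μF, Q=18μC, V=9.00V), C4(5μF, Q=1μC, V=0.20V)
Op 1: GROUND 3: Q3=0; energy lost=81.000
Op 2: CLOSE 1-3: Q_total=12.00, C_total=4.00, V=3.00; Q1=6.00, Q3=6.00; dissipated=18.000
Op 3: CLOSE 3-2: Q_total=17.00, C_total=7.00, V=2.43; Q3=4.86, Q2=12.14; dissipated=0.457
Op 4: CLOSE 4-3: Q_total=5.86, C_total=7.00, V=0.84; Q4=4.18, Q3=1.67; dissipated=3.548
Op 5: GROUND 2: Q2=0; energy lost=14.745
Total dissipated: 117.750 μJ

Answer: 117.75 μJ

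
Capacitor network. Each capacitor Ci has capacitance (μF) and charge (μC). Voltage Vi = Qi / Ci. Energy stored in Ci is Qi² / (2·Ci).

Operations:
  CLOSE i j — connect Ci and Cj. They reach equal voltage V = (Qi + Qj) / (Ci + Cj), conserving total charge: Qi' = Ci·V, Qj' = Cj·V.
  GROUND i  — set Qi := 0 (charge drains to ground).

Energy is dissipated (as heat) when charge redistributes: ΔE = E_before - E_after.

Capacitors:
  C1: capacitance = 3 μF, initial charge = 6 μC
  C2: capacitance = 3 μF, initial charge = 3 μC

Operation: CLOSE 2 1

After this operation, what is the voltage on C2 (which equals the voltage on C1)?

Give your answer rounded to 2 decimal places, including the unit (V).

Answer: 1.50 V

Derivation:
Initial: C1(3μF, Q=6μC, V=2.00V), C2(3μF, Q=3μC, V=1.00V)
Op 1: CLOSE 2-1: Q_total=9.00, C_total=6.00, V=1.50; Q2=4.50, Q1=4.50; dissipated=0.750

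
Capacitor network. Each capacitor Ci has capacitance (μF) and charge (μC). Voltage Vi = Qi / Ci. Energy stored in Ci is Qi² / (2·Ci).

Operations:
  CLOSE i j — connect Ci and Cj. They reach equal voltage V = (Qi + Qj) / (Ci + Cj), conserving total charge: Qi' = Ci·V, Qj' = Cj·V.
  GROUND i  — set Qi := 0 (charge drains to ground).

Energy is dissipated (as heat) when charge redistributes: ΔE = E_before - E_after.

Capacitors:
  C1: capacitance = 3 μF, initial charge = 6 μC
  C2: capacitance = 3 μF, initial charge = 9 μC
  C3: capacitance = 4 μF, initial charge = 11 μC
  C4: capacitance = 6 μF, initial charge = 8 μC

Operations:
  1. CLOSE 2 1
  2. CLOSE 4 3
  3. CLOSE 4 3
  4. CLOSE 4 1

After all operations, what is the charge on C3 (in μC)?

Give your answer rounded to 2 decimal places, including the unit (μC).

Answer: 7.60 μC

Derivation:
Initial: C1(3μF, Q=6μC, V=2.00V), C2(3μF, Q=9μC, V=3.00V), C3(4μF, Q=11μC, V=2.75V), C4(6μF, Q=8μC, V=1.33V)
Op 1: CLOSE 2-1: Q_total=15.00, C_total=6.00, V=2.50; Q2=7.50, Q1=7.50; dissipated=0.750
Op 2: CLOSE 4-3: Q_total=19.00, C_total=10.00, V=1.90; Q4=11.40, Q3=7.60; dissipated=2.408
Op 3: CLOSE 4-3: Q_total=19.00, C_total=10.00, V=1.90; Q4=11.40, Q3=7.60; dissipated=0.000
Op 4: CLOSE 4-1: Q_total=18.90, C_total=9.00, V=2.10; Q4=12.60, Q1=6.30; dissipated=0.360
Final charges: Q1=6.30, Q2=7.50, Q3=7.60, Q4=12.60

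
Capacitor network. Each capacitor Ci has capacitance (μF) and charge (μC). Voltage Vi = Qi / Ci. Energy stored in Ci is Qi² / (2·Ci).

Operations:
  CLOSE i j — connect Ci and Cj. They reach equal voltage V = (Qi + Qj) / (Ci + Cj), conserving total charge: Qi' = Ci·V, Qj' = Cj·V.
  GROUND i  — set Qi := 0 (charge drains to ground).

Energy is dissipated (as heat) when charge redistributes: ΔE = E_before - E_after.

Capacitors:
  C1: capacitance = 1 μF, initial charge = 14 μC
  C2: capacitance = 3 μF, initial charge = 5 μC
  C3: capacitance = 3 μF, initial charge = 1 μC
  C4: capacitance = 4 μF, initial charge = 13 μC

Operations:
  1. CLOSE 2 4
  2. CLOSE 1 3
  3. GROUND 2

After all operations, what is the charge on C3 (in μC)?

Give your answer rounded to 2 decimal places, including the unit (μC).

Answer: 11.25 μC

Derivation:
Initial: C1(1μF, Q=14μC, V=14.00V), C2(3μF, Q=5μC, V=1.67V), C3(3μF, Q=1μC, V=0.33V), C4(4μF, Q=13μC, V=3.25V)
Op 1: CLOSE 2-4: Q_total=18.00, C_total=7.00, V=2.57; Q2=7.71, Q4=10.29; dissipated=2.149
Op 2: CLOSE 1-3: Q_total=15.00, C_total=4.00, V=3.75; Q1=3.75, Q3=11.25; dissipated=70.042
Op 3: GROUND 2: Q2=0; energy lost=9.918
Final charges: Q1=3.75, Q2=0.00, Q3=11.25, Q4=10.29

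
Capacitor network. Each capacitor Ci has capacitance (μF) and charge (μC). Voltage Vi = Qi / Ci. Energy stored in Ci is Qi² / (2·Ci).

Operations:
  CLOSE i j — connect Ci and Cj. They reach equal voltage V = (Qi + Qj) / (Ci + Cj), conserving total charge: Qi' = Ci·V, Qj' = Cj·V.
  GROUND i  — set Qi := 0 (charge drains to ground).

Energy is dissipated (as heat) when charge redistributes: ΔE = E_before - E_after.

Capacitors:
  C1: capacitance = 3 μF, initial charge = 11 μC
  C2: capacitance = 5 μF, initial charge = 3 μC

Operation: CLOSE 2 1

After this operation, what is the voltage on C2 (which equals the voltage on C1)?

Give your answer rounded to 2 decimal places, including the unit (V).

Initial: C1(3μF, Q=11μC, V=3.67V), C2(5μF, Q=3μC, V=0.60V)
Op 1: CLOSE 2-1: Q_total=14.00, C_total=8.00, V=1.75; Q2=8.75, Q1=5.25; dissipated=8.817

Answer: 1.75 V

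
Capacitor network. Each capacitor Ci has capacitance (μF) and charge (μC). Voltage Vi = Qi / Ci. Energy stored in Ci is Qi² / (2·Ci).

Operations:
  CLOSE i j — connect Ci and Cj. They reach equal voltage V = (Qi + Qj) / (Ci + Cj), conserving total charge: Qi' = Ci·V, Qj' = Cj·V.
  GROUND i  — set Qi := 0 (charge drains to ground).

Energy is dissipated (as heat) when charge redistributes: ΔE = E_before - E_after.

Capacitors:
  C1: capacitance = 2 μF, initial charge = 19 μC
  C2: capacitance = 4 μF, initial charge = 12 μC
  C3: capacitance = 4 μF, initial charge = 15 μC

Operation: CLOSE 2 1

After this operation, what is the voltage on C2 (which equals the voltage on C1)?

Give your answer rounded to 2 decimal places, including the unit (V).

Initial: C1(2μF, Q=19μC, V=9.50V), C2(4μF, Q=12μC, V=3.00V), C3(4μF, Q=15μC, V=3.75V)
Op 1: CLOSE 2-1: Q_total=31.00, C_total=6.00, V=5.17; Q2=20.67, Q1=10.33; dissipated=28.167

Answer: 5.17 V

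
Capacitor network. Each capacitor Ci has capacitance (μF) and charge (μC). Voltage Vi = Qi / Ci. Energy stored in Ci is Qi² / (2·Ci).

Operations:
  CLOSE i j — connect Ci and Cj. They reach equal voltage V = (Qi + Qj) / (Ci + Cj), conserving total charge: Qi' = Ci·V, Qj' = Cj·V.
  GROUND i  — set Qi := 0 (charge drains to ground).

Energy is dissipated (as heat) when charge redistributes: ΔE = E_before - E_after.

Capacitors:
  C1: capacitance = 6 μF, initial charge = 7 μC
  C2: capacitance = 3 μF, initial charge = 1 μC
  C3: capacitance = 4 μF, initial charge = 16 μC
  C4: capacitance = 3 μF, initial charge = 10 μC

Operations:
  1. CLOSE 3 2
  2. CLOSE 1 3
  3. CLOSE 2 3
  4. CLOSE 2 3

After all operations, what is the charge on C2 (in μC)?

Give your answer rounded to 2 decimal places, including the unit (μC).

Answer: 5.99 μC

Derivation:
Initial: C1(6μF, Q=7μC, V=1.17V), C2(3μF, Q=1μC, V=0.33V), C3(4μF, Q=16μC, V=4.00V), C4(3μF, Q=10μC, V=3.33V)
Op 1: CLOSE 3-2: Q_total=17.00, C_total=7.00, V=2.43; Q3=9.71, Q2=7.29; dissipated=11.524
Op 2: CLOSE 1-3: Q_total=16.71, C_total=10.00, V=1.67; Q1=10.03, Q3=6.69; dissipated=1.911
Op 3: CLOSE 2-3: Q_total=13.97, C_total=7.00, V=2.00; Q2=5.99, Q3=7.98; dissipated=0.491
Op 4: CLOSE 2-3: Q_total=13.97, C_total=7.00, V=2.00; Q2=5.99, Q3=7.98; dissipated=0.000
Final charges: Q1=10.03, Q2=5.99, Q3=7.98, Q4=10.00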